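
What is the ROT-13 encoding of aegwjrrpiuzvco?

a(0): 0+13=13 → n
e(4): 4+13=17 → r
g(6): 6+13=19 → t
w(22): 22+13=35≡9 → j
j(9): 9+13=22 → w
r(17): 17+13=30≡4 → e
r(17): 17+13=30≡4 → e
p(15): 15+13=28≡2 → c
i(8): 8+13=21 → v
u(20): 20+13=33≡7 → h
z(25): 25+13=38≡12 → m
v(21): 21+13=34≡8 → i
c(2): 2+13=15 → p
o(14): 14+13=27≡1 → b

nrtjweecvhmipb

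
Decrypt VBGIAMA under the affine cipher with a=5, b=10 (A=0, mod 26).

XTUKYQY

The inverse of 5 mod 26 is 21, since 5·21=105≡1. Apply D(y)=21·(y−10) mod 26:
V(21): 21·(21−10)=231≡23 → X
B(1): 21·(1−10)=-189≡19 → T
G(6): 21·(6−10)=-84≡20 → U
I(8): 21·(8−10)=-42≡10 → K
A(0): 21·(0−10)=-210≡24 → Y
M(12): 21·(12−10)=42≡16 → Q
A(0): 21·(0−10)=-210≡24 → Y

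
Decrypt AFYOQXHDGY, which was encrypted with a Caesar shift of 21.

FKDTVCMILD

A(0): 0−21=-21≡5 → F
F(5): 5−21=-16≡10 → K
Y(24): 24−21=3 → D
O(14): 14−21=-7≡19 → T
Q(16): 16−21=-5≡21 → V
X(23): 23−21=2 → C
H(7): 7−21=-14≡12 → M
D(3): 3−21=-18≡8 → I
G(6): 6−21=-15≡11 → L
Y(24): 24−21=3 → D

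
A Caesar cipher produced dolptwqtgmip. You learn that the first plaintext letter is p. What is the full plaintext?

paxbficfsyub

From the crib: d(3)−p(15)=-12≡14, so the shift is 14.
Subtract 14 from each ciphertext letter:
d(3): 3−14=-11≡15 → p
o(14): 14−14=0 → a
l(11): 11−14=-3≡23 → x
p(15): 15−14=1 → b
t(19): 19−14=5 → f
w(22): 22−14=8 → i
q(16): 16−14=2 → c
t(19): 19−14=5 → f
g(6): 6−14=-8≡18 → s
m(12): 12−14=-2≡24 → y
i(8): 8−14=-6≡20 → u
p(15): 15−14=1 → b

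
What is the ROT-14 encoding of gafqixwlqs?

g(6): 6+14=20 → u
a(0): 0+14=14 → o
f(5): 5+14=19 → t
q(16): 16+14=30≡4 → e
i(8): 8+14=22 → w
x(23): 23+14=37≡11 → l
w(22): 22+14=36≡10 → k
l(11): 11+14=25 → z
q(16): 16+14=30≡4 → e
s(18): 18+14=32≡6 → g

uotewlkzeg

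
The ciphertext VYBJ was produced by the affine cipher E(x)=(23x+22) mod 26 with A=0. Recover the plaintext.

The inverse of 23 mod 26 is 17, since 23·17=391≡1. Apply D(y)=17·(y−22) mod 26:
V(21): 17·(21−22)=-17≡9 → J
Y(24): 17·(24−22)=34≡8 → I
B(1): 17·(1−22)=-357≡7 → H
J(9): 17·(9−22)=-221≡13 → N

JIHN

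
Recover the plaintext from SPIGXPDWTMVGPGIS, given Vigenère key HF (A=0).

Repeat the key across the ciphertext: HFHFHFHFHFHFHFHF
S(18)−H(7): 11 → L
P(15)−F(5): 10 → K
I(8)−H(7): 1 → B
G(6)−F(5): 1 → B
X(23)−H(7): 16 → Q
P(15)−F(5): 10 → K
D(3)−H(7): -4≡22 → W
W(22)−F(5): 17 → R
T(19)−H(7): 12 → M
M(12)−F(5): 7 → H
V(21)−H(7): 14 → O
G(6)−F(5): 1 → B
P(15)−H(7): 8 → I
G(6)−F(5): 1 → B
I(8)−H(7): 1 → B
S(18)−F(5): 13 → N

LKBBQKWRMHOBIBBN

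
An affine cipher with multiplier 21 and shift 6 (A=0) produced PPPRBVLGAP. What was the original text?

The inverse of 21 mod 26 is 5, since 21·5=105≡1. Apply D(y)=5·(y−6) mod 26:
P(15): 5·(15−6)=45≡19 → T
P(15): 5·(15−6)=45≡19 → T
P(15): 5·(15−6)=45≡19 → T
R(17): 5·(17−6)=55≡3 → D
B(1): 5·(1−6)=-25≡1 → B
V(21): 5·(21−6)=75≡23 → X
L(11): 5·(11−6)=25 → Z
G(6): 5·(6−6)=0 → A
A(0): 5·(0−6)=-30≡22 → W
P(15): 5·(15−6)=45≡19 → T

TTTDBXZAWT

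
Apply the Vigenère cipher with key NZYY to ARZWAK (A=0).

NQXUNJ

Repeat the key across the message: NZYYNZ
A(0)+N(13): 13 → N
R(17)+Z(25): 42≡16 → Q
Z(25)+Y(24): 49≡23 → X
W(22)+Y(24): 46≡20 → U
A(0)+N(13): 13 → N
K(10)+Z(25): 35≡9 → J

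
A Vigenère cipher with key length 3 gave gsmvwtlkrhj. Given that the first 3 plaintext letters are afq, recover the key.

gnw

Subtract each crib letter from the matching ciphertext letter (mod 26):
g(6)−a(0)=6 → g
s(18)−f(5)=13 → n
m(12)−q(16)=-4≡22 → w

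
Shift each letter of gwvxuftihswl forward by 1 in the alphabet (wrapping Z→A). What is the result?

g(6): 6+1=7 → h
w(22): 22+1=23 → x
v(21): 21+1=22 → w
x(23): 23+1=24 → y
u(20): 20+1=21 → v
f(5): 5+1=6 → g
t(19): 19+1=20 → u
i(8): 8+1=9 → j
h(7): 7+1=8 → i
s(18): 18+1=19 → t
w(22): 22+1=23 → x
l(11): 11+1=12 → m

hxwyvgujitxm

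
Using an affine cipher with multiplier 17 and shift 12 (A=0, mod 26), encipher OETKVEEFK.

O(14): 17·14+12=250≡16 → Q
E(4): 17·4+12=80≡2 → C
T(19): 17·19+12=335≡23 → X
K(10): 17·10+12=182≡0 → A
V(21): 17·21+12=369≡5 → F
E(4): 17·4+12=80≡2 → C
E(4): 17·4+12=80≡2 → C
F(5): 17·5+12=97≡19 → T
K(10): 17·10+12=182≡0 → A

QCXAFCCTA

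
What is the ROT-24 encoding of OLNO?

MJLM

O(14): 14+24=38≡12 → M
L(11): 11+24=35≡9 → J
N(13): 13+24=37≡11 → L
O(14): 14+24=38≡12 → M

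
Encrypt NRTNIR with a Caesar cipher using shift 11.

N(13): 13+11=24 → Y
R(17): 17+11=28≡2 → C
T(19): 19+11=30≡4 → E
N(13): 13+11=24 → Y
I(8): 8+11=19 → T
R(17): 17+11=28≡2 → C

YCEYTC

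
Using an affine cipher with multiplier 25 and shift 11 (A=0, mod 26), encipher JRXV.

CUOQ

J(9): 25·9+11=236≡2 → C
R(17): 25·17+11=436≡20 → U
X(23): 25·23+11=586≡14 → O
V(21): 25·21+11=536≡16 → Q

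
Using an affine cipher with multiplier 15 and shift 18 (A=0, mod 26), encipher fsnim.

pcfiq

f(5): 15·5+18=93≡15 → p
s(18): 15·18+18=288≡2 → c
n(13): 15·13+18=213≡5 → f
i(8): 15·8+18=138≡8 → i
m(12): 15·12+18=198≡16 → q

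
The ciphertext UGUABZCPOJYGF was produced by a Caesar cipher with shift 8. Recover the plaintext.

U(20): 20−8=12 → M
G(6): 6−8=-2≡24 → Y
U(20): 20−8=12 → M
A(0): 0−8=-8≡18 → S
B(1): 1−8=-7≡19 → T
Z(25): 25−8=17 → R
C(2): 2−8=-6≡20 → U
P(15): 15−8=7 → H
O(14): 14−8=6 → G
J(9): 9−8=1 → B
Y(24): 24−8=16 → Q
G(6): 6−8=-2≡24 → Y
F(5): 5−8=-3≡23 → X

MYMSTRUHGBQYX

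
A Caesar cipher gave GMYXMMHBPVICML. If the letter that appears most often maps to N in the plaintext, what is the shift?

25

The most frequent ciphertext letter is M (appears 4 times).
M is position 12; N is position 13.
Shift = -1≡25.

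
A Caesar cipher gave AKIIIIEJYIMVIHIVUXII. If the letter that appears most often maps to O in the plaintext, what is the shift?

The most frequent ciphertext letter is I (appears 9 times).
I is position 8; O is position 14.
Shift = -6≡20.

20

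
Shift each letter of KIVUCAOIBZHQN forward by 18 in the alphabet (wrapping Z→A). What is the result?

K(10): 10+18=28≡2 → C
I(8): 8+18=26≡0 → A
V(21): 21+18=39≡13 → N
U(20): 20+18=38≡12 → M
C(2): 2+18=20 → U
A(0): 0+18=18 → S
O(14): 14+18=32≡6 → G
I(8): 8+18=26≡0 → A
B(1): 1+18=19 → T
Z(25): 25+18=43≡17 → R
H(7): 7+18=25 → Z
Q(16): 16+18=34≡8 → I
N(13): 13+18=31≡5 → F

CANMUSGATRZIF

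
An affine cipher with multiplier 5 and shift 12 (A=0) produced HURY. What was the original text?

ZMBS

The inverse of 5 mod 26 is 21, since 5·21=105≡1. Apply D(y)=21·(y−12) mod 26:
H(7): 21·(7−12)=-105≡25 → Z
U(20): 21·(20−12)=168≡12 → M
R(17): 21·(17−12)=105≡1 → B
Y(24): 21·(24−12)=252≡18 → S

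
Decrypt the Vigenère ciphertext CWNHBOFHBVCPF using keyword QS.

Repeat the key across the ciphertext: QSQSQSQSQSQSQ
C(2)−Q(16): -14≡12 → M
W(22)−S(18): 4 → E
N(13)−Q(16): -3≡23 → X
H(7)−S(18): -11≡15 → P
B(1)−Q(16): -15≡11 → L
O(14)−S(18): -4≡22 → W
F(5)−Q(16): -11≡15 → P
H(7)−S(18): -11≡15 → P
B(1)−Q(16): -15≡11 → L
V(21)−S(18): 3 → D
C(2)−Q(16): -14≡12 → M
P(15)−S(18): -3≡23 → X
F(5)−Q(16): -11≡15 → P

MEXPLWPPLDMXP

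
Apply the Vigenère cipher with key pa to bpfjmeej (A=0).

Repeat the key across the message: papapapa
b(1)+p(15): 16 → q
p(15)+a(0): 15 → p
f(5)+p(15): 20 → u
j(9)+a(0): 9 → j
m(12)+p(15): 27≡1 → b
e(4)+a(0): 4 → e
e(4)+p(15): 19 → t
j(9)+a(0): 9 → j

qpujbetj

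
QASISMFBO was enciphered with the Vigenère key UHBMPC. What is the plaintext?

WTRWDKLUN

Repeat the key across the ciphertext: UHBMPCUHB
Q(16)−U(20): -4≡22 → W
A(0)−H(7): -7≡19 → T
S(18)−B(1): 17 → R
I(8)−M(12): -4≡22 → W
S(18)−P(15): 3 → D
M(12)−C(2): 10 → K
F(5)−U(20): -15≡11 → L
B(1)−H(7): -6≡20 → U
O(14)−B(1): 13 → N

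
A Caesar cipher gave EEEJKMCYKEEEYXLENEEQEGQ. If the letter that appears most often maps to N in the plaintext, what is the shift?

17

The most frequent ciphertext letter is E (appears 10 times).
E is position 4; N is position 13.
Shift = -9≡17.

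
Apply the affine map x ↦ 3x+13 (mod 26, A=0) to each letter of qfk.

q(16): 3·16+13=61≡9 → j
f(5): 3·5+13=28≡2 → c
k(10): 3·10+13=43≡17 → r

jcr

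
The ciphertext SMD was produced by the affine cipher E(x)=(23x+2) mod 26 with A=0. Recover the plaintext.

The inverse of 23 mod 26 is 17, since 23·17=391≡1. Apply D(y)=17·(y−2) mod 26:
S(18): 17·(18−2)=272≡12 → M
M(12): 17·(12−2)=170≡14 → O
D(3): 17·(3−2)=17 → R

MOR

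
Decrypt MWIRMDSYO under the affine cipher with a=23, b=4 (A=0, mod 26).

The inverse of 23 mod 26 is 17, since 23·17=391≡1. Apply D(y)=17·(y−4) mod 26:
M(12): 17·(12−4)=136≡6 → G
W(22): 17·(22−4)=306≡20 → U
I(8): 17·(8−4)=68≡16 → Q
R(17): 17·(17−4)=221≡13 → N
M(12): 17·(12−4)=136≡6 → G
D(3): 17·(3−4)=-17≡9 → J
S(18): 17·(18−4)=238≡4 → E
Y(24): 17·(24−4)=340≡2 → C
O(14): 17·(14−4)=170≡14 → O

GUQNGJECO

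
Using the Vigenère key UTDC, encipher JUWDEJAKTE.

DNZFYCDMNX

Repeat the key across the message: UTDCUTDCUT
J(9)+U(20): 29≡3 → D
U(20)+T(19): 39≡13 → N
W(22)+D(3): 25 → Z
D(3)+C(2): 5 → F
E(4)+U(20): 24 → Y
J(9)+T(19): 28≡2 → C
A(0)+D(3): 3 → D
K(10)+C(2): 12 → M
T(19)+U(20): 39≡13 → N
E(4)+T(19): 23 → X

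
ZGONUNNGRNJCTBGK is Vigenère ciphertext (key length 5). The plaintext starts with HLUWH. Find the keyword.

SVURN

Subtract each crib letter from the matching ciphertext letter (mod 26):
Z(25)−H(7)=18 → S
G(6)−L(11)=-5≡21 → V
O(14)−U(20)=-6≡20 → U
N(13)−W(22)=-9≡17 → R
U(20)−H(7)=13 → N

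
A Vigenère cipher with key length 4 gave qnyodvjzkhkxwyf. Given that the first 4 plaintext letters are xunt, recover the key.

Subtract each crib letter from the matching ciphertext letter (mod 26):
q(16)−x(23)=-7≡19 → t
n(13)−u(20)=-7≡19 → t
y(24)−n(13)=11 → l
o(14)−t(19)=-5≡21 → v

ttlv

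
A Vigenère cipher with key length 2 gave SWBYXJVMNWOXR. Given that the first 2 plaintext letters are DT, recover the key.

Subtract each crib letter from the matching ciphertext letter (mod 26):
S(18)−D(3)=15 → P
W(22)−T(19)=3 → D

PD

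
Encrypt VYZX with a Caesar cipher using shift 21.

V(21): 21+21=42≡16 → Q
Y(24): 24+21=45≡19 → T
Z(25): 25+21=46≡20 → U
X(23): 23+21=44≡18 → S

QTUS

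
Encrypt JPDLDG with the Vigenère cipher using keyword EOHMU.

NDKXXK

Repeat the key across the message: EOHMUE
J(9)+E(4): 13 → N
P(15)+O(14): 29≡3 → D
D(3)+H(7): 10 → K
L(11)+M(12): 23 → X
D(3)+U(20): 23 → X
G(6)+E(4): 10 → K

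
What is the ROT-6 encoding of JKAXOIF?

PQGDUOL

J(9): 9+6=15 → P
K(10): 10+6=16 → Q
A(0): 0+6=6 → G
X(23): 23+6=29≡3 → D
O(14): 14+6=20 → U
I(8): 8+6=14 → O
F(5): 5+6=11 → L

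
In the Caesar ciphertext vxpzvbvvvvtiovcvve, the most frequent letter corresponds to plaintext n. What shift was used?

8

The most frequent ciphertext letter is v (appears 9 times).
v is position 21; n is position 13.
Shift = 8.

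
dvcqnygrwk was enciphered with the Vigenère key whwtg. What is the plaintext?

hogxhczvde

Repeat the key across the ciphertext: whwtgwhwtg
d(3)−w(22): -19≡7 → h
v(21)−h(7): 14 → o
c(2)−w(22): -20≡6 → g
q(16)−t(19): -3≡23 → x
n(13)−g(6): 7 → h
y(24)−w(22): 2 → c
g(6)−h(7): -1≡25 → z
r(17)−w(22): -5≡21 → v
w(22)−t(19): 3 → d
k(10)−g(6): 4 → e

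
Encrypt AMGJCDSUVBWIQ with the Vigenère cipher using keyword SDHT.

Repeat the key across the message: SDHTSDHTSDHTS
A(0)+S(18): 18 → S
M(12)+D(3): 15 → P
G(6)+H(7): 13 → N
J(9)+T(19): 28≡2 → C
C(2)+S(18): 20 → U
D(3)+D(3): 6 → G
S(18)+H(7): 25 → Z
U(20)+T(19): 39≡13 → N
V(21)+S(18): 39≡13 → N
B(1)+D(3): 4 → E
W(22)+H(7): 29≡3 → D
I(8)+T(19): 27≡1 → B
Q(16)+S(18): 34≡8 → I

SPNCUGZNNEDBI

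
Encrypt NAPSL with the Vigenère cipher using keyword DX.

Repeat the key across the message: DXDXD
N(13)+D(3): 16 → Q
A(0)+X(23): 23 → X
P(15)+D(3): 18 → S
S(18)+X(23): 41≡15 → P
L(11)+D(3): 14 → O

QXSPO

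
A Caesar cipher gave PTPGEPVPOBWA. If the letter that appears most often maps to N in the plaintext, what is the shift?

2

The most frequent ciphertext letter is P (appears 4 times).
P is position 15; N is position 13.
Shift = 2.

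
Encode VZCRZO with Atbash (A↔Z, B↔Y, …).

V(21) → E(4)
Z(25) → A(0)
C(2) → X(23)
R(17) → I(8)
Z(25) → A(0)
O(14) → L(11)

EAXIAL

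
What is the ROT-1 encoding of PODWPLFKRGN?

QPEXQMGLSHO

P(15): 15+1=16 → Q
O(14): 14+1=15 → P
D(3): 3+1=4 → E
W(22): 22+1=23 → X
P(15): 15+1=16 → Q
L(11): 11+1=12 → M
F(5): 5+1=6 → G
K(10): 10+1=11 → L
R(17): 17+1=18 → S
G(6): 6+1=7 → H
N(13): 13+1=14 → O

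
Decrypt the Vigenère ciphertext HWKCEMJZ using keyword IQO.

Repeat the key across the ciphertext: IQOIQOIQ
H(7)−I(8): -1≡25 → Z
W(22)−Q(16): 6 → G
K(10)−O(14): -4≡22 → W
C(2)−I(8): -6≡20 → U
E(4)−Q(16): -12≡14 → O
M(12)−O(14): -2≡24 → Y
J(9)−I(8): 1 → B
Z(25)−Q(16): 9 → J

ZGWUOYBJ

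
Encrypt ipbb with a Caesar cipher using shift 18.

ahtt

i(8): 8+18=26≡0 → a
p(15): 15+18=33≡7 → h
b(1): 1+18=19 → t
b(1): 1+18=19 → t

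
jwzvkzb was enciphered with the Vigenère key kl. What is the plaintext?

zlpkaor

Repeat the key across the ciphertext: klklklk
j(9)−k(10): -1≡25 → z
w(22)−l(11): 11 → l
z(25)−k(10): 15 → p
v(21)−l(11): 10 → k
k(10)−k(10): 0 → a
z(25)−l(11): 14 → o
b(1)−k(10): -9≡17 → r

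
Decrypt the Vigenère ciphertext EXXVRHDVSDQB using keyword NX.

Repeat the key across the ciphertext: NXNXNXNXNXNX
E(4)−N(13): -9≡17 → R
X(23)−X(23): 0 → A
X(23)−N(13): 10 → K
V(21)−X(23): -2≡24 → Y
R(17)−N(13): 4 → E
H(7)−X(23): -16≡10 → K
D(3)−N(13): -10≡16 → Q
V(21)−X(23): -2≡24 → Y
S(18)−N(13): 5 → F
D(3)−X(23): -20≡6 → G
Q(16)−N(13): 3 → D
B(1)−X(23): -22≡4 → E

RAKYEKQYFGDE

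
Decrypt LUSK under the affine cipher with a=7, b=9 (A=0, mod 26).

EJFP

The inverse of 7 mod 26 is 15, since 7·15=105≡1. Apply D(y)=15·(y−9) mod 26:
L(11): 15·(11−9)=30≡4 → E
U(20): 15·(20−9)=165≡9 → J
S(18): 15·(18−9)=135≡5 → F
K(10): 15·(10−9)=15 → P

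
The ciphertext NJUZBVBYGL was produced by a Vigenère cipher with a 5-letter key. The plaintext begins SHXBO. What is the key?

VCXYN

Subtract each crib letter from the matching ciphertext letter (mod 26):
N(13)−S(18)=-5≡21 → V
J(9)−H(7)=2 → C
U(20)−X(23)=-3≡23 → X
Z(25)−B(1)=24 → Y
B(1)−O(14)=-13≡13 → N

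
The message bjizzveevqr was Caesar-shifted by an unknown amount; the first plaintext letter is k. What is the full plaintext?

ksriienneza

From the crib: b(1)−k(10)=-9≡17, so the shift is 17.
Subtract 17 from each ciphertext letter:
b(1): 1−17=-16≡10 → k
j(9): 9−17=-8≡18 → s
i(8): 8−17=-9≡17 → r
z(25): 25−17=8 → i
z(25): 25−17=8 → i
v(21): 21−17=4 → e
e(4): 4−17=-13≡13 → n
e(4): 4−17=-13≡13 → n
v(21): 21−17=4 → e
q(16): 16−17=-1≡25 → z
r(17): 17−17=0 → a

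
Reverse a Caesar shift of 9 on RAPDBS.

R(17): 17−9=8 → I
A(0): 0−9=-9≡17 → R
P(15): 15−9=6 → G
D(3): 3−9=-6≡20 → U
B(1): 1−9=-8≡18 → S
S(18): 18−9=9 → J

IRGUSJ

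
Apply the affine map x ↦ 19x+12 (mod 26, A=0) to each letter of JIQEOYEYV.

BIEKSAKAV

J(9): 19·9+12=183≡1 → B
I(8): 19·8+12=164≡8 → I
Q(16): 19·16+12=316≡4 → E
E(4): 19·4+12=88≡10 → K
O(14): 19·14+12=278≡18 → S
Y(24): 19·24+12=468≡0 → A
E(4): 19·4+12=88≡10 → K
Y(24): 19·24+12=468≡0 → A
V(21): 19·21+12=411≡21 → V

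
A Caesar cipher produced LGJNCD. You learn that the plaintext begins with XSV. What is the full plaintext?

XSVZOP

From the crib: L(11)−X(23)=-12≡14, so the shift is 14.
Subtract 14 from each ciphertext letter:
L(11): 11−14=-3≡23 → X
G(6): 6−14=-8≡18 → S
J(9): 9−14=-5≡21 → V
N(13): 13−14=-1≡25 → Z
C(2): 2−14=-12≡14 → O
D(3): 3−14=-11≡15 → P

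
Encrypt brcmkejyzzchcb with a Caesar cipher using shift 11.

mcnxvpujkknsnm

b(1): 1+11=12 → m
r(17): 17+11=28≡2 → c
c(2): 2+11=13 → n
m(12): 12+11=23 → x
k(10): 10+11=21 → v
e(4): 4+11=15 → p
j(9): 9+11=20 → u
y(24): 24+11=35≡9 → j
z(25): 25+11=36≡10 → k
z(25): 25+11=36≡10 → k
c(2): 2+11=13 → n
h(7): 7+11=18 → s
c(2): 2+11=13 → n
b(1): 1+11=12 → m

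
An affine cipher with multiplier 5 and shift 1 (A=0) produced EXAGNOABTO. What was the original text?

LUFBSNFAON

The inverse of 5 mod 26 is 21, since 5·21=105≡1. Apply D(y)=21·(y−1) mod 26:
E(4): 21·(4−1)=63≡11 → L
X(23): 21·(23−1)=462≡20 → U
A(0): 21·(0−1)=-21≡5 → F
G(6): 21·(6−1)=105≡1 → B
N(13): 21·(13−1)=252≡18 → S
O(14): 21·(14−1)=273≡13 → N
A(0): 21·(0−1)=-21≡5 → F
B(1): 21·(1−1)=0 → A
T(19): 21·(19−1)=378≡14 → O
O(14): 21·(14−1)=273≡13 → N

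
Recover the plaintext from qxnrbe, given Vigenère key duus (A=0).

Repeat the key across the ciphertext: duusdu
q(16)−d(3): 13 → n
x(23)−u(20): 3 → d
n(13)−u(20): -7≡19 → t
r(17)−s(18): -1≡25 → z
b(1)−d(3): -2≡24 → y
e(4)−u(20): -16≡10 → k

ndtzyk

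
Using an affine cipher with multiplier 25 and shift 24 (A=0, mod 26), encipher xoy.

x(23): 25·23+24=599≡1 → b
o(14): 25·14+24=374≡10 → k
y(24): 25·24+24=624≡0 → a

bka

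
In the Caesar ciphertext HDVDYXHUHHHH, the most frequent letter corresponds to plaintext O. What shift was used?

19

The most frequent ciphertext letter is H (appears 6 times).
H is position 7; O is position 14.
Shift = -7≡19.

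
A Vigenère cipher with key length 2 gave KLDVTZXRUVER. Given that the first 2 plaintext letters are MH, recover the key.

Subtract each crib letter from the matching ciphertext letter (mod 26):
K(10)−M(12)=-2≡24 → Y
L(11)−H(7)=4 → E

YE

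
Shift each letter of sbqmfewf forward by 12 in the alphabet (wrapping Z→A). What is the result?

s(18): 18+12=30≡4 → e
b(1): 1+12=13 → n
q(16): 16+12=28≡2 → c
m(12): 12+12=24 → y
f(5): 5+12=17 → r
e(4): 4+12=16 → q
w(22): 22+12=34≡8 → i
f(5): 5+12=17 → r

encyrqir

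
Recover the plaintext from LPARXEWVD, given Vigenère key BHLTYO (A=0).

KIPYZQVOS

Repeat the key across the ciphertext: BHLTYOBHL
L(11)−B(1): 10 → K
P(15)−H(7): 8 → I
A(0)−L(11): -11≡15 → P
R(17)−T(19): -2≡24 → Y
X(23)−Y(24): -1≡25 → Z
E(4)−O(14): -10≡16 → Q
W(22)−B(1): 21 → V
V(21)−H(7): 14 → O
D(3)−L(11): -8≡18 → S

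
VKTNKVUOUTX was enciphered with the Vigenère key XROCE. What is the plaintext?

Repeat the key across the ciphertext: XROCEXROCEX
V(21)−X(23): -2≡24 → Y
K(10)−R(17): -7≡19 → T
T(19)−O(14): 5 → F
N(13)−C(2): 11 → L
K(10)−E(4): 6 → G
V(21)−X(23): -2≡24 → Y
U(20)−R(17): 3 → D
O(14)−O(14): 0 → A
U(20)−C(2): 18 → S
T(19)−E(4): 15 → P
X(23)−X(23): 0 → A

YTFLGYDASPA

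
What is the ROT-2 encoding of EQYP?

GSAR

E(4): 4+2=6 → G
Q(16): 16+2=18 → S
Y(24): 24+2=26≡0 → A
P(15): 15+2=17 → R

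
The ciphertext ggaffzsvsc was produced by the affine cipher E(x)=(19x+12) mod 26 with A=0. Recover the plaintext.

The inverse of 19 mod 26 is 11, since 19·11=209≡1. Apply D(y)=11·(y−12) mod 26:
g(6): 11·(6−12)=-66≡12 → m
g(6): 11·(6−12)=-66≡12 → m
a(0): 11·(0−12)=-132≡24 → y
f(5): 11·(5−12)=-77≡1 → b
f(5): 11·(5−12)=-77≡1 → b
z(25): 11·(25−12)=143≡13 → n
s(18): 11·(18−12)=66≡14 → o
v(21): 11·(21−12)=99≡21 → v
s(18): 11·(18−12)=66≡14 → o
c(2): 11·(2−12)=-110≡20 → u

mmybbnovou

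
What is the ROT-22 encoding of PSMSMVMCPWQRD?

LOIOIRIYLSMNZ

P(15): 15+22=37≡11 → L
S(18): 18+22=40≡14 → O
M(12): 12+22=34≡8 → I
S(18): 18+22=40≡14 → O
M(12): 12+22=34≡8 → I
V(21): 21+22=43≡17 → R
M(12): 12+22=34≡8 → I
C(2): 2+22=24 → Y
P(15): 15+22=37≡11 → L
W(22): 22+22=44≡18 → S
Q(16): 16+22=38≡12 → M
R(17): 17+22=39≡13 → N
D(3): 3+22=25 → Z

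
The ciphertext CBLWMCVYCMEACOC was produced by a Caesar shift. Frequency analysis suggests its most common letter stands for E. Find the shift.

The most frequent ciphertext letter is C (appears 5 times).
C is position 2; E is position 4.
Shift = -2≡24.

24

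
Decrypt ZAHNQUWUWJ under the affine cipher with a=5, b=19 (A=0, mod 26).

WRIEPVLVLY

The inverse of 5 mod 26 is 21, since 5·21=105≡1. Apply D(y)=21·(y−19) mod 26:
Z(25): 21·(25−19)=126≡22 → W
A(0): 21·(0−19)=-399≡17 → R
H(7): 21·(7−19)=-252≡8 → I
N(13): 21·(13−19)=-126≡4 → E
Q(16): 21·(16−19)=-63≡15 → P
U(20): 21·(20−19)=21 → V
W(22): 21·(22−19)=63≡11 → L
U(20): 21·(20−19)=21 → V
W(22): 21·(22−19)=63≡11 → L
J(9): 21·(9−19)=-210≡24 → Y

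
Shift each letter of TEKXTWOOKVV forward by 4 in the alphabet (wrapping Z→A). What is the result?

T(19): 19+4=23 → X
E(4): 4+4=8 → I
K(10): 10+4=14 → O
X(23): 23+4=27≡1 → B
T(19): 19+4=23 → X
W(22): 22+4=26≡0 → A
O(14): 14+4=18 → S
O(14): 14+4=18 → S
K(10): 10+4=14 → O
V(21): 21+4=25 → Z
V(21): 21+4=25 → Z

XIOBXASSOZZ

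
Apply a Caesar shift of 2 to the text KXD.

MZF

K(10): 10+2=12 → M
X(23): 23+2=25 → Z
D(3): 3+2=5 → F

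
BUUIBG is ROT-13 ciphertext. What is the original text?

OHHVOT

B(1): 1−13=-12≡14 → O
U(20): 20−13=7 → H
U(20): 20−13=7 → H
I(8): 8−13=-5≡21 → V
B(1): 1−13=-12≡14 → O
G(6): 6−13=-7≡19 → T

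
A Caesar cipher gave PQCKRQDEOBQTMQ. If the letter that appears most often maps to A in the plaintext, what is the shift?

16

The most frequent ciphertext letter is Q (appears 4 times).
Q is position 16; A is position 0.
Shift = 16.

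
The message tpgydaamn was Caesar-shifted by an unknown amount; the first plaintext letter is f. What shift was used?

14

From the crib: t(19)−f(5)=14, so the shift is 14.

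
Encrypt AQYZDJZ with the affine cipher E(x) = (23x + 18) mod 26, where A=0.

SWYVJRV

A(0): 23·0+18=18 → S
Q(16): 23·16+18=386≡22 → W
Y(24): 23·24+18=570≡24 → Y
Z(25): 23·25+18=593≡21 → V
D(3): 23·3+18=87≡9 → J
J(9): 23·9+18=225≡17 → R
Z(25): 23·25+18=593≡21 → V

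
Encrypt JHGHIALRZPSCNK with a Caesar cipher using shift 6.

PNMNOGRXFVYITQ

J(9): 9+6=15 → P
H(7): 7+6=13 → N
G(6): 6+6=12 → M
H(7): 7+6=13 → N
I(8): 8+6=14 → O
A(0): 0+6=6 → G
L(11): 11+6=17 → R
R(17): 17+6=23 → X
Z(25): 25+6=31≡5 → F
P(15): 15+6=21 → V
S(18): 18+6=24 → Y
C(2): 2+6=8 → I
N(13): 13+6=19 → T
K(10): 10+6=16 → Q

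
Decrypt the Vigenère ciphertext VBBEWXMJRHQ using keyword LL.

KQQTLMBYGWF

Repeat the key across the ciphertext: LLLLLLLLLLL
V(21)−L(11): 10 → K
B(1)−L(11): -10≡16 → Q
B(1)−L(11): -10≡16 → Q
E(4)−L(11): -7≡19 → T
W(22)−L(11): 11 → L
X(23)−L(11): 12 → M
M(12)−L(11): 1 → B
J(9)−L(11): -2≡24 → Y
R(17)−L(11): 6 → G
H(7)−L(11): -4≡22 → W
Q(16)−L(11): 5 → F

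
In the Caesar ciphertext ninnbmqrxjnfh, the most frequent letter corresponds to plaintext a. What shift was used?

The most frequent ciphertext letter is n (appears 4 times).
n is position 13; a is position 0.
Shift = 13.

13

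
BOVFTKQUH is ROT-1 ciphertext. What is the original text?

B(1): 1−1=0 → A
O(14): 14−1=13 → N
V(21): 21−1=20 → U
F(5): 5−1=4 → E
T(19): 19−1=18 → S
K(10): 10−1=9 → J
Q(16): 16−1=15 → P
U(20): 20−1=19 → T
H(7): 7−1=6 → G

ANUESJPTG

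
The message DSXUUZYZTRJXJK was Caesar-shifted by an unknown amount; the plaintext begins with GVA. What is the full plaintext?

GVAXXCBCWUMAMN

From the crib: D(3)−G(6)=-3≡23, so the shift is 23.
Subtract 23 from each ciphertext letter:
D(3): 3−23=-20≡6 → G
S(18): 18−23=-5≡21 → V
X(23): 23−23=0 → A
U(20): 20−23=-3≡23 → X
U(20): 20−23=-3≡23 → X
Z(25): 25−23=2 → C
Y(24): 24−23=1 → B
Z(25): 25−23=2 → C
T(19): 19−23=-4≡22 → W
R(17): 17−23=-6≡20 → U
J(9): 9−23=-14≡12 → M
X(23): 23−23=0 → A
J(9): 9−23=-14≡12 → M
K(10): 10−23=-13≡13 → N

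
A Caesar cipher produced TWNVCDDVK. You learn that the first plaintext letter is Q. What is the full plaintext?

QTKSZAASH

From the crib: T(19)−Q(16)=3, so the shift is 3.
Subtract 3 from each ciphertext letter:
T(19): 19−3=16 → Q
W(22): 22−3=19 → T
N(13): 13−3=10 → K
V(21): 21−3=18 → S
C(2): 2−3=-1≡25 → Z
D(3): 3−3=0 → A
D(3): 3−3=0 → A
V(21): 21−3=18 → S
K(10): 10−3=7 → H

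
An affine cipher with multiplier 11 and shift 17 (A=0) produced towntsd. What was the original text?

mvrcmtu

The inverse of 11 mod 26 is 19, since 11·19=209≡1. Apply D(y)=19·(y−17) mod 26:
t(19): 19·(19−17)=38≡12 → m
o(14): 19·(14−17)=-57≡21 → v
w(22): 19·(22−17)=95≡17 → r
n(13): 19·(13−17)=-76≡2 → c
t(19): 19·(19−17)=38≡12 → m
s(18): 19·(18−17)=19 → t
d(3): 19·(3−17)=-266≡20 → u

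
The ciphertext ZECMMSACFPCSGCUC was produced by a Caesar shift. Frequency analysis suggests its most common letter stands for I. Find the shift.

The most frequent ciphertext letter is C (appears 5 times).
C is position 2; I is position 8.
Shift = -6≡20.

20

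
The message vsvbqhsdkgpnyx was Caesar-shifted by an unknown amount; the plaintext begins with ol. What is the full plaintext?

oloujalwdzigrq

From the crib: v(21)−o(14)=7, so the shift is 7.
Subtract 7 from each ciphertext letter:
v(21): 21−7=14 → o
s(18): 18−7=11 → l
v(21): 21−7=14 → o
b(1): 1−7=-6≡20 → u
q(16): 16−7=9 → j
h(7): 7−7=0 → a
s(18): 18−7=11 → l
d(3): 3−7=-4≡22 → w
k(10): 10−7=3 → d
g(6): 6−7=-1≡25 → z
p(15): 15−7=8 → i
n(13): 13−7=6 → g
y(24): 24−7=17 → r
x(23): 23−7=16 → q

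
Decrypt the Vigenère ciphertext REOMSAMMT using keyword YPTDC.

Repeat the key across the ciphertext: YPTDCYPTD
R(17)−Y(24): -7≡19 → T
E(4)−P(15): -11≡15 → P
O(14)−T(19): -5≡21 → V
M(12)−D(3): 9 → J
S(18)−C(2): 16 → Q
A(0)−Y(24): -24≡2 → C
M(12)−P(15): -3≡23 → X
M(12)−T(19): -7≡19 → T
T(19)−D(3): 16 → Q

TPVJQCXTQ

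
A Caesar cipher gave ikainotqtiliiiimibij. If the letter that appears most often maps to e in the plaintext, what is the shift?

The most frequent ciphertext letter is i (appears 9 times).
i is position 8; e is position 4.
Shift = 4.

4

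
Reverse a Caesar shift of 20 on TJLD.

ZPRJ

T(19): 19−20=-1≡25 → Z
J(9): 9−20=-11≡15 → P
L(11): 11−20=-9≡17 → R
D(3): 3−20=-17≡9 → J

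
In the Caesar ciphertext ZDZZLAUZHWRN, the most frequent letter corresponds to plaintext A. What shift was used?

The most frequent ciphertext letter is Z (appears 4 times).
Z is position 25; A is position 0.
Shift = 25.

25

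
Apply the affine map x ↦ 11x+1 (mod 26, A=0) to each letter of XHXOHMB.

X(23): 11·23+1=254≡20 → U
H(7): 11·7+1=78≡0 → A
X(23): 11·23+1=254≡20 → U
O(14): 11·14+1=155≡25 → Z
H(7): 11·7+1=78≡0 → A
M(12): 11·12+1=133≡3 → D
B(1): 11·1+1=12 → M

UAUZADM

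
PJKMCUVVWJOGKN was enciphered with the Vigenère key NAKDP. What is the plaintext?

Repeat the key across the ciphertext: NAKDPNAKDPNAKD
P(15)−N(13): 2 → C
J(9)−A(0): 9 → J
K(10)−K(10): 0 → A
M(12)−D(3): 9 → J
C(2)−P(15): -13≡13 → N
U(20)−N(13): 7 → H
V(21)−A(0): 21 → V
V(21)−K(10): 11 → L
W(22)−D(3): 19 → T
J(9)−P(15): -6≡20 → U
O(14)−N(13): 1 → B
G(6)−A(0): 6 → G
K(10)−K(10): 0 → A
N(13)−D(3): 10 → K

CJAJNHVLTUBGAK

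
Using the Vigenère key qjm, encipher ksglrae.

Repeat the key across the message: qjmqjmq
k(10)+q(16): 26≡0 → a
s(18)+j(9): 27≡1 → b
g(6)+m(12): 18 → s
l(11)+q(16): 27≡1 → b
r(17)+j(9): 26≡0 → a
a(0)+m(12): 12 → m
e(4)+q(16): 20 → u

absbamu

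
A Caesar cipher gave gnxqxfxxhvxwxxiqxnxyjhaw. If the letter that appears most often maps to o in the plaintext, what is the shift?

The most frequent ciphertext letter is x (appears 9 times).
x is position 23; o is position 14.
Shift = 9.

9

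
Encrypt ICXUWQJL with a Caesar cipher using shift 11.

I(8): 8+11=19 → T
C(2): 2+11=13 → N
X(23): 23+11=34≡8 → I
U(20): 20+11=31≡5 → F
W(22): 22+11=33≡7 → H
Q(16): 16+11=27≡1 → B
J(9): 9+11=20 → U
L(11): 11+11=22 → W

TNIFHBUW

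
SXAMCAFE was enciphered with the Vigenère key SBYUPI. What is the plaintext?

AWCSNSND

Repeat the key across the ciphertext: SBYUPISB
S(18)−S(18): 0 → A
X(23)−B(1): 22 → W
A(0)−Y(24): -24≡2 → C
M(12)−U(20): -8≡18 → S
C(2)−P(15): -13≡13 → N
A(0)−I(8): -8≡18 → S
F(5)−S(18): -13≡13 → N
E(4)−B(1): 3 → D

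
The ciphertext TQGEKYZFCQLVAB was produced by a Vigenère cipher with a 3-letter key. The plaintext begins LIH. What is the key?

Subtract each crib letter from the matching ciphertext letter (mod 26):
T(19)−L(11)=8 → I
Q(16)−I(8)=8 → I
G(6)−H(7)=-1≡25 → Z

IIZ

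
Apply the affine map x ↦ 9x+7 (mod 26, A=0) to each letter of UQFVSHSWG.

FVAONSNXJ

U(20): 9·20+7=187≡5 → F
Q(16): 9·16+7=151≡21 → V
F(5): 9·5+7=52≡0 → A
V(21): 9·21+7=196≡14 → O
S(18): 9·18+7=169≡13 → N
H(7): 9·7+7=70≡18 → S
S(18): 9·18+7=169≡13 → N
W(22): 9·22+7=205≡23 → X
G(6): 9·6+7=61≡9 → J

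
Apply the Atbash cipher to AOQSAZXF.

ZLJHZACU

A(0) → Z(25)
O(14) → L(11)
Q(16) → J(9)
S(18) → H(7)
A(0) → Z(25)
Z(25) → A(0)
X(23) → C(2)
F(5) → U(20)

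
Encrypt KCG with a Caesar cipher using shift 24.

K(10): 10+24=34≡8 → I
C(2): 2+24=26≡0 → A
G(6): 6+24=30≡4 → E

IAE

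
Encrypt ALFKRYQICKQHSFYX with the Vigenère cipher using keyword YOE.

YZJIFCOWGIELQTCV

Repeat the key across the message: YOEYOEYOEYOEYOEY
A(0)+Y(24): 24 → Y
L(11)+O(14): 25 → Z
F(5)+E(4): 9 → J
K(10)+Y(24): 34≡8 → I
R(17)+O(14): 31≡5 → F
Y(24)+E(4): 28≡2 → C
Q(16)+Y(24): 40≡14 → O
I(8)+O(14): 22 → W
C(2)+E(4): 6 → G
K(10)+Y(24): 34≡8 → I
Q(16)+O(14): 30≡4 → E
H(7)+E(4): 11 → L
S(18)+Y(24): 42≡16 → Q
F(5)+O(14): 19 → T
Y(24)+E(4): 28≡2 → C
X(23)+Y(24): 47≡21 → V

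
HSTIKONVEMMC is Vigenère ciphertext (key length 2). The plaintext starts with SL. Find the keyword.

PH

Subtract each crib letter from the matching ciphertext letter (mod 26):
H(7)−S(18)=-11≡15 → P
S(18)−L(11)=7 → H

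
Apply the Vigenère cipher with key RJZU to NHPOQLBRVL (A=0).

EQOIHUALMU

Repeat the key across the message: RJZURJZURJ
N(13)+R(17): 30≡4 → E
H(7)+J(9): 16 → Q
P(15)+Z(25): 40≡14 → O
O(14)+U(20): 34≡8 → I
Q(16)+R(17): 33≡7 → H
L(11)+J(9): 20 → U
B(1)+Z(25): 26≡0 → A
R(17)+U(20): 37≡11 → L
V(21)+R(17): 38≡12 → M
L(11)+J(9): 20 → U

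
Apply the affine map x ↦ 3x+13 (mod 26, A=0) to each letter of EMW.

E(4): 3·4+13=25 → Z
M(12): 3·12+13=49≡23 → X
W(22): 3·22+13=79≡1 → B

ZXB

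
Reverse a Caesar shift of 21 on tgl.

ylq

t(19): 19−21=-2≡24 → y
g(6): 6−21=-15≡11 → l
l(11): 11−21=-10≡16 → q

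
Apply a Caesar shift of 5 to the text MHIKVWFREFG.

RMNPABKWJKL

M(12): 12+5=17 → R
H(7): 7+5=12 → M
I(8): 8+5=13 → N
K(10): 10+5=15 → P
V(21): 21+5=26≡0 → A
W(22): 22+5=27≡1 → B
F(5): 5+5=10 → K
R(17): 17+5=22 → W
E(4): 4+5=9 → J
F(5): 5+5=10 → K
G(6): 6+5=11 → L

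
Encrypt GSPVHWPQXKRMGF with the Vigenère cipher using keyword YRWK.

Repeat the key across the message: YRWKYRWKYRWKYR
G(6)+Y(24): 30≡4 → E
S(18)+R(17): 35≡9 → J
P(15)+W(22): 37≡11 → L
V(21)+K(10): 31≡5 → F
H(7)+Y(24): 31≡5 → F
W(22)+R(17): 39≡13 → N
P(15)+W(22): 37≡11 → L
Q(16)+K(10): 26≡0 → A
X(23)+Y(24): 47≡21 → V
K(10)+R(17): 27≡1 → B
R(17)+W(22): 39≡13 → N
M(12)+K(10): 22 → W
G(6)+Y(24): 30≡4 → E
F(5)+R(17): 22 → W

EJLFFNLAVBNWEW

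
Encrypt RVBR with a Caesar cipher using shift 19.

R(17): 17+19=36≡10 → K
V(21): 21+19=40≡14 → O
B(1): 1+19=20 → U
R(17): 17+19=36≡10 → K

KOUK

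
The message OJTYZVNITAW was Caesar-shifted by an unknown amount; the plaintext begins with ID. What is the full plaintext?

IDNSTPHCNUQ

From the crib: O(14)−I(8)=6, so the shift is 6.
Subtract 6 from each ciphertext letter:
O(14): 14−6=8 → I
J(9): 9−6=3 → D
T(19): 19−6=13 → N
Y(24): 24−6=18 → S
Z(25): 25−6=19 → T
V(21): 21−6=15 → P
N(13): 13−6=7 → H
I(8): 8−6=2 → C
T(19): 19−6=13 → N
A(0): 0−6=-6≡20 → U
W(22): 22−6=16 → Q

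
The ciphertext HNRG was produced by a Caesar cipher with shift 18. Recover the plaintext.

PVZO

H(7): 7−18=-11≡15 → P
N(13): 13−18=-5≡21 → V
R(17): 17−18=-1≡25 → Z
G(6): 6−18=-12≡14 → O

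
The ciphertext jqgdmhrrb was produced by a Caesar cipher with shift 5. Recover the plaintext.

j(9): 9−5=4 → e
q(16): 16−5=11 → l
g(6): 6−5=1 → b
d(3): 3−5=-2≡24 → y
m(12): 12−5=7 → h
h(7): 7−5=2 → c
r(17): 17−5=12 → m
r(17): 17−5=12 → m
b(1): 1−5=-4≡22 → w

elbyhcmmw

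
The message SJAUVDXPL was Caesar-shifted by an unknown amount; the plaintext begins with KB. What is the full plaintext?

From the crib: S(18)−K(10)=8, so the shift is 8.
Subtract 8 from each ciphertext letter:
S(18): 18−8=10 → K
J(9): 9−8=1 → B
A(0): 0−8=-8≡18 → S
U(20): 20−8=12 → M
V(21): 21−8=13 → N
D(3): 3−8=-5≡21 → V
X(23): 23−8=15 → P
P(15): 15−8=7 → H
L(11): 11−8=3 → D

KBSMNVPHD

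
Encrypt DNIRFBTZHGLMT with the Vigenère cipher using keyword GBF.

JONXGGZAMMMRZ

Repeat the key across the message: GBFGBFGBFGBFG
D(3)+G(6): 9 → J
N(13)+B(1): 14 → O
I(8)+F(5): 13 → N
R(17)+G(6): 23 → X
F(5)+B(1): 6 → G
B(1)+F(5): 6 → G
T(19)+G(6): 25 → Z
Z(25)+B(1): 26≡0 → A
H(7)+F(5): 12 → M
G(6)+G(6): 12 → M
L(11)+B(1): 12 → M
M(12)+F(5): 17 → R
T(19)+G(6): 25 → Z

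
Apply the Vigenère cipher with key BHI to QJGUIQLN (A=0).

Repeat the key across the message: BHIBHIBH
Q(16)+B(1): 17 → R
J(9)+H(7): 16 → Q
G(6)+I(8): 14 → O
U(20)+B(1): 21 → V
I(8)+H(7): 15 → P
Q(16)+I(8): 24 → Y
L(11)+B(1): 12 → M
N(13)+H(7): 20 → U

RQOVPYMU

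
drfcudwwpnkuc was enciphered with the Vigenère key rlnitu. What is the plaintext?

mgsubjflcfral

Repeat the key across the ciphertext: rlniturlnitur
d(3)−r(17): -14≡12 → m
r(17)−l(11): 6 → g
f(5)−n(13): -8≡18 → s
c(2)−i(8): -6≡20 → u
u(20)−t(19): 1 → b
d(3)−u(20): -17≡9 → j
w(22)−r(17): 5 → f
w(22)−l(11): 11 → l
p(15)−n(13): 2 → c
n(13)−i(8): 5 → f
k(10)−t(19): -9≡17 → r
u(20)−u(20): 0 → a
c(2)−r(17): -15≡11 → l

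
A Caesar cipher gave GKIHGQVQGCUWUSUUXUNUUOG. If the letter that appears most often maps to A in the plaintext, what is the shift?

20

The most frequent ciphertext letter is U (appears 7 times).
U is position 20; A is position 0.
Shift = 20.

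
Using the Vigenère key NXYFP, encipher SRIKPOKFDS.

Repeat the key across the message: NXYFPNXYFP
S(18)+N(13): 31≡5 → F
R(17)+X(23): 40≡14 → O
I(8)+Y(24): 32≡6 → G
K(10)+F(5): 15 → P
P(15)+P(15): 30≡4 → E
O(14)+N(13): 27≡1 → B
K(10)+X(23): 33≡7 → H
F(5)+Y(24): 29≡3 → D
D(3)+F(5): 8 → I
S(18)+P(15): 33≡7 → H

FOGPEBHDIH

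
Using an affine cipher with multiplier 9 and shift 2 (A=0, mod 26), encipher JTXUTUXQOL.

FRBARABQYX

J(9): 9·9+2=83≡5 → F
T(19): 9·19+2=173≡17 → R
X(23): 9·23+2=209≡1 → B
U(20): 9·20+2=182≡0 → A
T(19): 9·19+2=173≡17 → R
U(20): 9·20+2=182≡0 → A
X(23): 9·23+2=209≡1 → B
Q(16): 9·16+2=146≡16 → Q
O(14): 9·14+2=128≡24 → Y
L(11): 9·11+2=101≡23 → X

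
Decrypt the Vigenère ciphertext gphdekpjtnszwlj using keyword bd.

fmgadhogskrwvii

Repeat the key across the ciphertext: bdbdbdbdbdbdbdb
g(6)−b(1): 5 → f
p(15)−d(3): 12 → m
h(7)−b(1): 6 → g
d(3)−d(3): 0 → a
e(4)−b(1): 3 → d
k(10)−d(3): 7 → h
p(15)−b(1): 14 → o
j(9)−d(3): 6 → g
t(19)−b(1): 18 → s
n(13)−d(3): 10 → k
s(18)−b(1): 17 → r
z(25)−d(3): 22 → w
w(22)−b(1): 21 → v
l(11)−d(3): 8 → i
j(9)−b(1): 8 → i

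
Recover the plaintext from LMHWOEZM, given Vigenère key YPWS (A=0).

NXLEQPDU

Repeat the key across the ciphertext: YPWSYPWS
L(11)−Y(24): -13≡13 → N
M(12)−P(15): -3≡23 → X
H(7)−W(22): -15≡11 → L
W(22)−S(18): 4 → E
O(14)−Y(24): -10≡16 → Q
E(4)−P(15): -11≡15 → P
Z(25)−W(22): 3 → D
M(12)−S(18): -6≡20 → U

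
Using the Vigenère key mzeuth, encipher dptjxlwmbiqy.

poxdqsilfcjf

Repeat the key across the message: mzeuthmzeuth
d(3)+m(12): 15 → p
p(15)+z(25): 40≡14 → o
t(19)+e(4): 23 → x
j(9)+u(20): 29≡3 → d
x(23)+t(19): 42≡16 → q
l(11)+h(7): 18 → s
w(22)+m(12): 34≡8 → i
m(12)+z(25): 37≡11 → l
b(1)+e(4): 5 → f
i(8)+u(20): 28≡2 → c
q(16)+t(19): 35≡9 → j
y(24)+h(7): 31≡5 → f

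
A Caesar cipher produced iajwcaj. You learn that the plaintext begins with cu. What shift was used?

6

From the crib: i(8)−c(2)=6, so the shift is 6.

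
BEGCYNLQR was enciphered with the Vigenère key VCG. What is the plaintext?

Repeat the key across the ciphertext: VCGVCGVCG
B(1)−V(21): -20≡6 → G
E(4)−C(2): 2 → C
G(6)−G(6): 0 → A
C(2)−V(21): -19≡7 → H
Y(24)−C(2): 22 → W
N(13)−G(6): 7 → H
L(11)−V(21): -10≡16 → Q
Q(16)−C(2): 14 → O
R(17)−G(6): 11 → L

GCAHWHQOL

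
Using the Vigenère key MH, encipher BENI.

NLZP

Repeat the key across the message: MHMH
B(1)+M(12): 13 → N
E(4)+H(7): 11 → L
N(13)+M(12): 25 → Z
I(8)+H(7): 15 → P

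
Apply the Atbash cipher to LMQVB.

ONJEY

L(11) → O(14)
M(12) → N(13)
Q(16) → J(9)
V(21) → E(4)
B(1) → Y(24)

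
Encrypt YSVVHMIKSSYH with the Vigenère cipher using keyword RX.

PPMSYJZHJPPE

Repeat the key across the message: RXRXRXRXRXRX
Y(24)+R(17): 41≡15 → P
S(18)+X(23): 41≡15 → P
V(21)+R(17): 38≡12 → M
V(21)+X(23): 44≡18 → S
H(7)+R(17): 24 → Y
M(12)+X(23): 35≡9 → J
I(8)+R(17): 25 → Z
K(10)+X(23): 33≡7 → H
S(18)+R(17): 35≡9 → J
S(18)+X(23): 41≡15 → P
Y(24)+R(17): 41≡15 → P
H(7)+X(23): 30≡4 → E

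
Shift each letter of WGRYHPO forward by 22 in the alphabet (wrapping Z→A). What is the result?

W(22): 22+22=44≡18 → S
G(6): 6+22=28≡2 → C
R(17): 17+22=39≡13 → N
Y(24): 24+22=46≡20 → U
H(7): 7+22=29≡3 → D
P(15): 15+22=37≡11 → L
O(14): 14+22=36≡10 → K

SCNUDLK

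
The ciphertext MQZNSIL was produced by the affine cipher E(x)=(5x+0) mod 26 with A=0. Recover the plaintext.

The inverse of 5 mod 26 is 21, since 5·21=105≡1. Apply D(y)=21·(y−0) mod 26:
M(12): 21·(12−0)=252≡18 → S
Q(16): 21·(16−0)=336≡24 → Y
Z(25): 21·(25−0)=525≡5 → F
N(13): 21·(13−0)=273≡13 → N
S(18): 21·(18−0)=378≡14 → O
I(8): 21·(8−0)=168≡12 → M
L(11): 21·(11−0)=231≡23 → X

SYFNOMX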